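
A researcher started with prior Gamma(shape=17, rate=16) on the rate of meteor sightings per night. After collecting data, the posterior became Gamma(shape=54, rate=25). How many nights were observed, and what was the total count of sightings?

A Gamma(α, β) prior (rate parametrization) on a Poisson rate with n observations summing to S gives posterior Gamma(α+S, β+n).
Matching: Σxᵢ = 54 − 17 = 37 and n = 25 − 16 = 9.

n = 9 nights with total 37 sightings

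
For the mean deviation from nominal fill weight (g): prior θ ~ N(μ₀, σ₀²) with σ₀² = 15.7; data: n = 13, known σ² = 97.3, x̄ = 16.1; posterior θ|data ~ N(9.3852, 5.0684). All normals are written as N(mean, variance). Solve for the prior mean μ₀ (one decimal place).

The posterior mean is a precision-weighted average: μ_n = (τ₀μ₀ + τ_data·x̄)/(τ₀+τ_data), with τ₀=1/σ₀² and τ_data=n/σ².
Here τ₀ = 1/15.7 = 0.063694 and τ_data = 13/97.3 = 0.133607, so τ_n = 0.197301.
Rearranging for μ₀: μ₀ = (μ_n·τ_n − τ_data·x̄)/τ₀ = (9.3852·0.197301 − 0.133607·16.1) / 0.063694 = -0.299363/0.063694 ≈ -4.7.

μ₀ = -4.7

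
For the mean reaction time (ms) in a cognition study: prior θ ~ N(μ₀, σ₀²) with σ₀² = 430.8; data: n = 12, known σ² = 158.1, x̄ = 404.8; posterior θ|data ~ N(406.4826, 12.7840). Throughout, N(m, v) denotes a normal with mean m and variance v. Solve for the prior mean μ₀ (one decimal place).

The posterior mean is a precision-weighted average: μ_n = (τ₀μ₀ + τ_data·x̄)/(τ₀+τ_data), with τ₀=1/σ₀² and τ_data=n/σ².
Here τ₀ = 1/430.8 = 0.002321 and τ_data = 12/158.1 = 0.075901, so τ_n = 0.078222.
Rearranging for μ₀: μ₀ = (μ_n·τ_n − τ_data·x̄)/τ₀ = (406.4826·0.078222 − 0.075901·404.8) / 0.002321 = 1.071157/0.002321 ≈ 461.5.

μ₀ = 461.5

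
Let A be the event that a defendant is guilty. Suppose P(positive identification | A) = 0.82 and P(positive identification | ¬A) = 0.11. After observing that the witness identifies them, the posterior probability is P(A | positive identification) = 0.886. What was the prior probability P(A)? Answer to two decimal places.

Bayes' rule in odds form gives O(A|E) = O(A)·[P(E|A)/P(E|¬A)], hence O(A) = O(A|E)/LR.
Posterior odds = 0.886/(1−0.886) = 7.7719. LR = 0.82/0.11 = 7.4545.
Prior odds = 7.7719/7.4545 = 1.0426, so P(A) = 1.0426/(1+1.0426) ≈ 0.51.

P(A) = 0.51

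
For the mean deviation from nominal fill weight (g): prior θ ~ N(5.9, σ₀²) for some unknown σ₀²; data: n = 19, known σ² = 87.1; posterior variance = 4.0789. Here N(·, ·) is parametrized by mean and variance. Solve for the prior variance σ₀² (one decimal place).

σ₀² = 37.0

For the Normal–Normal model with known σ², precisions add: τ_n = τ₀ + n/σ².
So 1/σ₀² = 1/4.0789 − 19/87.1 = 0.245164 − 0.218140 = 0.027024.
Hence σ₀² = 1/0.027024 ≈ 37.0.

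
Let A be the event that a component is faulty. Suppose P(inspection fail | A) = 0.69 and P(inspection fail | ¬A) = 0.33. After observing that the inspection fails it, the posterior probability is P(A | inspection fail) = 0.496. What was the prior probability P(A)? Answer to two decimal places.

P(A) = 0.32

In odds form, posterior odds = prior odds × likelihood ratio, so prior odds = posterior odds ÷ LR.
Posterior odds = 0.496/(1−0.496) = 0.9841. LR = 0.69/0.33 = 2.0909.
Prior odds = 0.9841/2.0909 = 0.4707, so P(A) = 0.4707/(1+0.4707) ≈ 0.32.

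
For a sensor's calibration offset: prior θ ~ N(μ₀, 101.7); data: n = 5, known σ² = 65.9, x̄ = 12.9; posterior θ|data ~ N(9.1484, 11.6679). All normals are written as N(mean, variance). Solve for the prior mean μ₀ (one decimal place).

The posterior mean is a precision-weighted average: μ_n = (τ₀μ₀ + τ_data·x̄)/(τ₀+τ_data), with τ₀=1/σ₀² and τ_data=n/σ².
Here τ₀ = 1/101.7 = 0.009833 and τ_data = 5/65.9 = 0.075873, so τ_n = 0.085706.
Rearranging for μ₀: μ₀ = (μ_n·τ_n − τ_data·x̄)/τ₀ = (9.1484·0.085706 − 0.075873·12.9) / 0.009833 = -0.194689/0.009833 ≈ -19.8.

μ₀ = -19.8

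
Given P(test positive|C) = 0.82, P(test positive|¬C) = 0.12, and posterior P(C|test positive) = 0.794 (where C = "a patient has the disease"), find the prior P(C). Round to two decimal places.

P(C) = 0.36

Bayes' rule in odds form gives O(C|E) = O(C)·[P(E|C)/P(E|¬C)], hence O(C) = O(C|E)/LR.
Posterior odds = 0.794/(1−0.794) = 3.8544. LR = 0.82/0.12 = 6.8333.
Prior odds = 3.8544/6.8333 = 0.5641, so P(C) = 0.5641/(1+0.5641) ≈ 0.36.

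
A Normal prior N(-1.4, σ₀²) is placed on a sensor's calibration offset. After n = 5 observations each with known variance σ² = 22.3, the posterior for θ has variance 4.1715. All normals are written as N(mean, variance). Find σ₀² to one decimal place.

For the Normal–Normal model with known σ², precisions add: τ_n = τ₀ + n/σ².
So 1/σ₀² = 1/4.1715 − 5/22.3 = 0.239722 − 0.224215 = 0.015507.
Hence σ₀² = 1/0.015507 ≈ 64.5.

σ₀² = 64.5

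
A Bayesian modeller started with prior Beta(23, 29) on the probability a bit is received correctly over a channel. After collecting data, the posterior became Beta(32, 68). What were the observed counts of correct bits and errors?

9 correct bits and 39 errors

A Beta(a, b) prior with s successes and f failures in binomial data gives a Beta(a+s, b+f) posterior.
So s = 32 − 23 = 9 and f = 68 − 29 = 39.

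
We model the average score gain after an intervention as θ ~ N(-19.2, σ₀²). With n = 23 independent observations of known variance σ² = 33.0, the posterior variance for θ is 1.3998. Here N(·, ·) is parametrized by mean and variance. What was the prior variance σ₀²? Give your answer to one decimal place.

σ₀² = 57.4

For the Normal–Normal model with known σ², precisions add: τ_n = τ₀ + n/σ².
So 1/σ₀² = 1/1.3998 − 23/33.0 = 0.714388 − 0.696970 = 0.017418.
Hence σ₀² = 1/0.017418 ≈ 57.4.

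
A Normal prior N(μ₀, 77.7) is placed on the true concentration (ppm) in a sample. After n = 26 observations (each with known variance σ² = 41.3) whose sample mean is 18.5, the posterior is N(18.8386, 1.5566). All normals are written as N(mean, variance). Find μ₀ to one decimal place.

With known observation variance, the Normal–Normal posterior has precision τ_n = τ₀ + n/σ² and mean μ_n = (τ₀μ₀ + (n/σ²)x̄)/τ_n.
Here τ₀ = 1/77.7 = 0.012870 and τ_data = 26/41.3 = 0.629540, so τ_n = 0.642410.
Rearranging for μ₀: μ₀ = (μ_n·τ_n − τ_data·x̄)/τ₀ = (18.8386·0.642410 − 0.629540·18.5) / 0.012870 = 0.455615/0.012870 ≈ 35.4.

μ₀ = 35.4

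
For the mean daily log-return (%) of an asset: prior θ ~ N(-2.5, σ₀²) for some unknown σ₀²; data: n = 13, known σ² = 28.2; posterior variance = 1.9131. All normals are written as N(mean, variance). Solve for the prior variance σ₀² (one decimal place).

σ₀² = 16.2

Posterior precision equals prior precision plus data precision: 1/σ_n² = 1/σ₀² + n/σ².
So 1/σ₀² = 1/1.9131 − 13/28.2 = 0.522712 − 0.460993 = 0.061719.
Hence σ₀² = 1/0.061719 ≈ 16.2.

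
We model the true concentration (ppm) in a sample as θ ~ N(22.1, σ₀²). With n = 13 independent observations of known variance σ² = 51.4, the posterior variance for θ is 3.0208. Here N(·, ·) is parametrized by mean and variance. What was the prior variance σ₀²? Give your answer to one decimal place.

Posterior precision equals prior precision plus data precision: 1/σ_n² = 1/σ₀² + n/σ².
So 1/σ₀² = 1/3.0208 − 13/51.4 = 0.331038 − 0.252918 = 0.078120.
Hence σ₀² = 1/0.078120 ≈ 12.8.

σ₀² = 12.8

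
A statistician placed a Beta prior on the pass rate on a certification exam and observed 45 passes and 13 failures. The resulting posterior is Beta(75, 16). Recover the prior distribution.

Beta(30, 3)

A Beta(a, b) prior with s successes and f failures in binomial data gives a Beta(a+s, b+f) posterior.
So a = 75 − 45 = 30 and b = 16 − 13 = 3.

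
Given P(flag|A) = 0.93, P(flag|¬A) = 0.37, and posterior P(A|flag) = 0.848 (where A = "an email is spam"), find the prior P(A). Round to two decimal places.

P(A) = 0.69

In odds form, posterior odds = prior odds × likelihood ratio, so prior odds = posterior odds ÷ LR.
Posterior odds = 0.848/(1−0.848) = 5.5789. LR = 0.93/0.37 = 2.5135.
Prior odds = 5.5789/2.5135 = 2.2196, so P(A) = 2.2196/(1+2.2196) ≈ 0.69.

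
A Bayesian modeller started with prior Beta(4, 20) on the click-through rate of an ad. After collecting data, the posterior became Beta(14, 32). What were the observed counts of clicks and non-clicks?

10 clicks and 12 non-clicks

Beta is conjugate to the binomial likelihood: posterior = Beta(a+s, b+f).
So s = 14 − 4 = 10 and f = 32 − 20 = 12.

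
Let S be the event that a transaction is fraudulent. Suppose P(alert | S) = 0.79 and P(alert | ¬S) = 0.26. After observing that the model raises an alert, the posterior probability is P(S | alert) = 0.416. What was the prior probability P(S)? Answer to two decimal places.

P(S) = 0.19

In odds form, posterior odds = prior odds × likelihood ratio, so prior odds = posterior odds ÷ LR.
Posterior odds = 0.416/(1−0.416) = 0.7123. LR = 0.79/0.26 = 3.0385.
Prior odds = 0.7123/3.0385 = 0.2344, so P(S) = 0.2344/(1+0.2344) ≈ 0.19.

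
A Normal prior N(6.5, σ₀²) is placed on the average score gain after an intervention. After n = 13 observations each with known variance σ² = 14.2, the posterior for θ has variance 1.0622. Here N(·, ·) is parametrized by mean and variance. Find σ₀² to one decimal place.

For the Normal–Normal model with known σ², precisions add: τ_n = τ₀ + n/σ².
So 1/σ₀² = 1/1.0622 − 13/14.2 = 0.941442 − 0.915493 = 0.025949.
Hence σ₀² = 1/0.025949 ≈ 38.5.

σ₀² = 38.5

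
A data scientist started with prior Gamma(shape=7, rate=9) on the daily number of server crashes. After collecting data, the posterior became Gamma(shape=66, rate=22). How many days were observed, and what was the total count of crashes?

n = 13 days with total 59 crashes

A Gamma(α, β) prior (rate parametrization) on a Poisson rate with n observations summing to S gives posterior Gamma(α+S, β+n).
Matching: Σxᵢ = 66 − 7 = 59 and n = 22 − 9 = 13.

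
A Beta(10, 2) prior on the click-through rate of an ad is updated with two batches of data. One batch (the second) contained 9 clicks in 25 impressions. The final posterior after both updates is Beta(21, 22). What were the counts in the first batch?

Because Beta–binomial updating is additive in the counts, the combined data contributed (α_post−α_prior, β_post−β_prior) successes and failures.
Total across both batches: 21−10=11 clicks, 22−2=20 non-clicks.
Subtract the second batch: 11−9=2 clicks and 20−16=4 non-clicks.

2 clicks and 4 non-clicks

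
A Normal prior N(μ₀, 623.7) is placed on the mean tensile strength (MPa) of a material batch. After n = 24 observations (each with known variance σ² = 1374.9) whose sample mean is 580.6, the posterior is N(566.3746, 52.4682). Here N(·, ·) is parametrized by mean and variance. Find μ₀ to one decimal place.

The posterior mean is a precision-weighted average: μ_n = (τ₀μ₀ + τ_data·x̄)/(τ₀+τ_data), with τ₀=1/σ₀² and τ_data=n/σ².
Here τ₀ = 1/623.7 = 0.001603 and τ_data = 24/1374.9 = 0.017456, so τ_n = 0.019059.
Rearranging for μ₀: μ₀ = (μ_n·τ_n − τ_data·x̄)/τ₀ = (566.3746·0.019059 − 0.017456·580.6) / 0.001603 = 0.659580/0.001603 ≈ 411.5.

μ₀ = 411.5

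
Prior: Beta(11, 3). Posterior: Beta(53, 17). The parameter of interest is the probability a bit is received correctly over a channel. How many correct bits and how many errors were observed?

42 correct bits and 14 errors

A Beta(α, β) prior with s successes and f failures in binomial data gives a Beta(α+s, β+f) posterior.
So s = 53 − 11 = 42 and f = 17 − 3 = 14.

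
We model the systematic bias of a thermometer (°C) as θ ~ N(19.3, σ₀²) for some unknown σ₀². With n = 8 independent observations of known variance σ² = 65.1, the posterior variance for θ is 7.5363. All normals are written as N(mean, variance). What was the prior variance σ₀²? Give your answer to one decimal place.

For the Normal–Normal model with known σ², precisions add: τ_n = τ₀ + n/σ².
So 1/σ₀² = 1/7.5363 − 8/65.1 = 0.132691 − 0.122888 = 0.009803.
Hence σ₀² = 1/0.009803 ≈ 102.0.

σ₀² = 102.0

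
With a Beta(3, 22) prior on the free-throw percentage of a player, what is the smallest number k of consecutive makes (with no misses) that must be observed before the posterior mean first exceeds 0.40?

k = 12

After k makes and 0 misses the posterior is Beta(3+k, 22), with mean (3+k)/(3+22+k).
Set (3+k)/(25+k) > 0.40 and solve: k > (0.40·25 − 3)/(1 − 0.40) = 11.667.
The smallest integer exceeding 11.667 is 12.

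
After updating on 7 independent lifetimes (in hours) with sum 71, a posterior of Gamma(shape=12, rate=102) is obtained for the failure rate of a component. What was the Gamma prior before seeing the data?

For an exponential likelihood with a Gamma(α, β) prior on the rate, n observations with total T give posterior Gamma(α+n, β+T).
So α = 12 − 7 = 5 and β = 102 − 71 = 31.

Gamma(shape=5, rate=31)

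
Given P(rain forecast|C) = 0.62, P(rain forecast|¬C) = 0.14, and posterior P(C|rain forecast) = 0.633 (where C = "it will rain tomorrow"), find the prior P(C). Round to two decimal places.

P(C) = 0.28

Bayes' rule in odds form gives O(C|E) = O(C)·[P(E|C)/P(E|¬C)], hence O(C) = O(C|E)/LR.
Posterior odds = 0.633/(1−0.633) = 1.7248. LR = 0.62/0.14 = 4.4286.
Prior odds = 1.7248/4.4286 = 0.3895, so P(C) = 0.3895/(1+0.3895) ≈ 0.28.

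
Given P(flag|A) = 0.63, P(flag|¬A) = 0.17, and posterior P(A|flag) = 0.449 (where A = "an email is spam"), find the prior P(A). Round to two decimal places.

Bayes' rule in odds form gives O(A|E) = O(A)·[P(E|A)/P(E|¬A)], hence O(A) = O(A|E)/LR.
Posterior odds = 0.449/(1−0.449) = 0.8149. LR = 0.63/0.17 = 3.7059.
Prior odds = 0.8149/3.7059 = 0.2199, so P(A) = 0.2199/(1+0.2199) ≈ 0.18.

P(A) = 0.18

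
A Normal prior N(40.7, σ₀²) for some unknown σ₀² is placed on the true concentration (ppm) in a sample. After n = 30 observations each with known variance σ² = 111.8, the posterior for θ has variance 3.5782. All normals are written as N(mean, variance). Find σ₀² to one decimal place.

For the Normal–Normal model with known σ², precisions add: τ_n = τ₀ + n/σ².
So 1/σ₀² = 1/3.5782 − 30/111.8 = 0.279470 − 0.268336 = 0.011134.
Hence σ₀² = 1/0.011134 ≈ 89.8.

σ₀² = 89.8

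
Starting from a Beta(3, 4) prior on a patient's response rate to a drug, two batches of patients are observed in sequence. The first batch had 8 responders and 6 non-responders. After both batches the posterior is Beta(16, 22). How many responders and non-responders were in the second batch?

Sequential conjugate updates are equivalent to a single update on the pooled data, so total successes = posterior α − prior α and total failures = posterior β − prior β.
Total across both batches: 16−3=13 responders, 22−4=18 non-responders.
Subtract the first batch: 13−8=5 responders and 18−6=12 non-responders.

5 responders and 12 non-responders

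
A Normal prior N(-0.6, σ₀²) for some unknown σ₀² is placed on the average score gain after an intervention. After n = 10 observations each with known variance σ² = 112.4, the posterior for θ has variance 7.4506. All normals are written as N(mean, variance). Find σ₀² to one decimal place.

Posterior precision equals prior precision plus data precision: 1/σ_n² = 1/σ₀² + n/σ².
So 1/σ₀² = 1/7.4506 − 10/112.4 = 0.134217 − 0.088968 = 0.045249.
Hence σ₀² = 1/0.045249 ≈ 22.1.

σ₀² = 22.1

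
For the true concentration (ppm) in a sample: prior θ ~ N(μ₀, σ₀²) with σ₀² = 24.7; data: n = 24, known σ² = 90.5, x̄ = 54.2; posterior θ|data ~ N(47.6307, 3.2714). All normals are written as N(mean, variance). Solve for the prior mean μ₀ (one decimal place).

μ₀ = 4.6

With known observation variance, the Normal–Normal posterior has precision τ_n = τ₀ + n/σ² and mean μ_n = (τ₀μ₀ + (n/σ²)x̄)/τ_n.
Here τ₀ = 1/24.7 = 0.040486 and τ_data = 24/90.5 = 0.265193, so τ_n = 0.305679.
Rearranging for μ₀: μ₀ = (μ_n·τ_n − τ_data·x̄)/τ₀ = (47.6307·0.305679 − 0.265193·54.2) / 0.040486 = 0.186244/0.040486 ≈ 4.6.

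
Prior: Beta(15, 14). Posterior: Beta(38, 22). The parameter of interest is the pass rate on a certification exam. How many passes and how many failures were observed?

A Beta(α, β) prior with s successes and f failures in binomial data gives a Beta(α+s, β+f) posterior.
So s = 38 − 15 = 23 and f = 22 − 14 = 8.

23 passes and 8 failures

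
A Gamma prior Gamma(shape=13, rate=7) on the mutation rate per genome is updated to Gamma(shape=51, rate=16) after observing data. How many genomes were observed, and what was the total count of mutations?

Gamma–Poisson conjugacy: posterior shape = α + Σxᵢ, posterior rate = β + n.
Matching: Σxᵢ = 51 − 13 = 38 and n = 16 − 7 = 9.

n = 9 genomes with total 38 mutations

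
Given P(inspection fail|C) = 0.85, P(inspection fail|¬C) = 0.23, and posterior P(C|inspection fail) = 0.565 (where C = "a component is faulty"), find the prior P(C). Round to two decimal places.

P(C) = 0.26

In odds form, posterior odds = prior odds × likelihood ratio, so prior odds = posterior odds ÷ LR.
Posterior odds = 0.565/(1−0.565) = 1.2989. LR = 0.85/0.23 = 3.6957.
Prior odds = 1.2989/3.6957 = 0.3515, so P(C) = 0.3515/(1+0.3515) ≈ 0.26.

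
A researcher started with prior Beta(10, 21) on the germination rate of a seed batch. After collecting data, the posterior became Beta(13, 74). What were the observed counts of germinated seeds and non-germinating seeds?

Under Beta–binomial conjugacy the posterior parameters are (a+s, b+f).
So s = 13 − 10 = 3 and f = 74 − 21 = 53.

3 germinated seeds and 53 non-germinating seeds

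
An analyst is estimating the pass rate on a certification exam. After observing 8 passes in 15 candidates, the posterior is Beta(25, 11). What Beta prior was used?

A Beta(a, b) prior with s successes and f failures in binomial data gives a Beta(a+s, b+f) posterior.
Subtract the data counts: 25−8=17, 11−7=4.

Beta(17, 4)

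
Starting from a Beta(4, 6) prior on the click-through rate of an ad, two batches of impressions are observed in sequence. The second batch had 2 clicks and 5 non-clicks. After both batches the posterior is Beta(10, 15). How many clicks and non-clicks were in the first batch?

4 clicks and 4 non-clicks

Sequential conjugate updates are equivalent to a single update on the pooled data, so total successes = posterior α − prior α and total failures = posterior β − prior β.
Total across both batches: 10−4=6 clicks, 15−6=9 non-clicks.
Subtract the second batch: 6−2=4 clicks and 9−5=4 non-clicks.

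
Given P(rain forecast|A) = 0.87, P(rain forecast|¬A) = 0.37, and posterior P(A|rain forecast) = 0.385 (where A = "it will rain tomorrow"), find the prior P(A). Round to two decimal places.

In odds form, posterior odds = prior odds × likelihood ratio, so prior odds = posterior odds ÷ LR.
Posterior odds = 0.385/(1−0.385) = 0.6260. LR = 0.87/0.37 = 2.3514.
Prior odds = 0.6260/2.3514 = 0.2662, so P(A) = 0.2662/(1+0.2662) ≈ 0.21.

P(A) = 0.21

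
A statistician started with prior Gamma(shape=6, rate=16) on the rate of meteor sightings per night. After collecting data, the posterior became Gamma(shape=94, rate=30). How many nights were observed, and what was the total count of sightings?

Gamma–Poisson conjugacy: posterior shape = α + Σxᵢ, posterior rate = β + n.
Matching: Σxᵢ = 94 − 6 = 88 and n = 30 − 16 = 14.

n = 14 nights with total 88 sightings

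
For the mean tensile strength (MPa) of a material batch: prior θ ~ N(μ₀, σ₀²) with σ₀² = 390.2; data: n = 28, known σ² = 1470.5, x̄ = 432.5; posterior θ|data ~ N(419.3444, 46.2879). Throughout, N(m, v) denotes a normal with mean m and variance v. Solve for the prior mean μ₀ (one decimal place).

The posterior mean is a precision-weighted average: μ_n = (τ₀μ₀ + τ_data·x̄)/(τ₀+τ_data), with τ₀=1/σ₀² and τ_data=n/σ².
Here τ₀ = 1/390.2 = 0.002563 and τ_data = 28/1470.5 = 0.019041, so τ_n = 0.021604.
Rearranging for μ₀: μ₀ = (μ_n·τ_n − τ_data·x̄)/τ₀ = (419.3444·0.021604 − 0.019041·432.5) / 0.002563 = 0.824284/0.002563 ≈ 321.6.

μ₀ = 321.6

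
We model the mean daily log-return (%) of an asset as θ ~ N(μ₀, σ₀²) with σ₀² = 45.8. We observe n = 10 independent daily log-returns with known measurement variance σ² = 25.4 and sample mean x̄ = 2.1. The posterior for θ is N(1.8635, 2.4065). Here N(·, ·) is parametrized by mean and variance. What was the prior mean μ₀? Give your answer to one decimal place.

μ₀ = -2.4

With known observation variance, the Normal–Normal posterior has precision τ_n = τ₀ + n/σ² and mean μ_n = (τ₀μ₀ + (n/σ²)x̄)/τ_n.
Here τ₀ = 1/45.8 = 0.021834 and τ_data = 10/25.4 = 0.393701, so τ_n = 0.415535.
Rearranging for μ₀: μ₀ = (μ_n·τ_n − τ_data·x̄)/τ₀ = (1.8635·0.415535 − 0.393701·2.1) / 0.021834 = -0.052423/0.021834 ≈ -2.4.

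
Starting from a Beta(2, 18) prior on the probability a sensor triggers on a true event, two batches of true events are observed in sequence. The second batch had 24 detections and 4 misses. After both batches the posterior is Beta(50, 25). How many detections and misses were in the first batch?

24 detections and 3 misses

Because Beta–binomial updating is additive in the counts, the combined data contributed (α_post−α_prior, β_post−β_prior) successes and failures.
Total across both batches: 50−2=48 detections, 25−18=7 misses.
Subtract the second batch: 48−24=24 detections and 7−4=3 misses.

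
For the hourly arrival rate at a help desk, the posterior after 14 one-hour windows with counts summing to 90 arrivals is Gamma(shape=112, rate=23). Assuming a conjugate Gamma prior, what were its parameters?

A Gamma(α, β) prior (rate parametrization) on a Poisson rate with n observations summing to S gives posterior Gamma(α+S, β+n).
So α = 112 − 90 = 22 and β = 23 − 14 = 9.

Gamma(shape=22, rate=9)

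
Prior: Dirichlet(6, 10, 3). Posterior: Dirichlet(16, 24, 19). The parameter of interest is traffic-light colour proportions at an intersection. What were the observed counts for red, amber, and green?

counts (10, 14, 16)

For a Dirichlet(α) prior with multinomial counts c, the posterior is Dirichlet(α + c) componentwise.
Counts are posterior − prior componentwise: 16−6=10, 24−10=14, 19−3=16.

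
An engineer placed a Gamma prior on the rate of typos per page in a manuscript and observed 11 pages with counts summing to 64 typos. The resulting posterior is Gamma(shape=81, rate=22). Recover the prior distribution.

A Gamma(α, β) prior (rate parametrization) on a Poisson rate with n observations summing to S gives posterior Gamma(α+S, β+n).
So α = 81 − 64 = 17 and β = 22 − 11 = 11.

Gamma(shape=17, rate=11)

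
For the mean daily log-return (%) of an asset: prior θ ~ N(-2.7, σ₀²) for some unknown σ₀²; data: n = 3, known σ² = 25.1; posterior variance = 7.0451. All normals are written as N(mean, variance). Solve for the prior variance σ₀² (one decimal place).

Posterior precision equals prior precision plus data precision: 1/σ_n² = 1/σ₀² + n/σ².
So 1/σ₀² = 1/7.0451 − 3/25.1 = 0.141943 − 0.119522 = 0.022421.
Hence σ₀² = 1/0.022421 ≈ 44.6.

σ₀² = 44.6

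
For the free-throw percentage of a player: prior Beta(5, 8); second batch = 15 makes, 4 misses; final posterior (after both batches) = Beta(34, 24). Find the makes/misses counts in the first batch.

Sequential conjugate updates are equivalent to a single update on the pooled data, so total successes = posterior α − prior α and total failures = posterior β − prior β.
Total across both batches: 34−5=29 makes, 24−8=16 misses.
Subtract the second batch: 29−15=14 makes and 16−4=12 misses.

14 makes and 12 misses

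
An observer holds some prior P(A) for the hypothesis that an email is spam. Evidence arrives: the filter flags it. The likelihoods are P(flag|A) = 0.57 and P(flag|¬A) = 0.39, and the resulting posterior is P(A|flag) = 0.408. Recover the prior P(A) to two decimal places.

In odds form, posterior odds = prior odds × likelihood ratio, so prior odds = posterior odds ÷ LR.
Posterior odds = 0.408/(1−0.408) = 0.6892. LR = 0.57/0.39 = 1.4615.
Prior odds = 0.6892/1.4615 = 0.4716, so P(A) = 0.4716/(1+0.4716) ≈ 0.32.

P(A) = 0.32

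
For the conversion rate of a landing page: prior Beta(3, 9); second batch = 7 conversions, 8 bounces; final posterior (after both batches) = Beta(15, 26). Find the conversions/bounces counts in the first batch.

Sequential conjugate updates are equivalent to a single update on the pooled data, so total successes = posterior α − prior α and total failures = posterior β − prior β.
Total across both batches: 15−3=12 conversions, 26−9=17 bounces.
Subtract the second batch: 12−7=5 conversions and 17−8=9 bounces.

5 conversions and 9 bounces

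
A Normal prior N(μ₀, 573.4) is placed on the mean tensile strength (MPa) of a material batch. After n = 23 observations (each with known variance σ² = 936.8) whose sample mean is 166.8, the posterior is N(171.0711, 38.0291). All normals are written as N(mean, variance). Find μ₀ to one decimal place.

The posterior mean is a precision-weighted average: μ_n = (τ₀μ₀ + τ_data·x̄)/(τ₀+τ_data), with τ₀=1/σ₀² and τ_data=n/σ².
Here τ₀ = 1/573.4 = 0.001744 and τ_data = 23/936.8 = 0.024552, so τ_n = 0.026296.
Rearranging for μ₀: μ₀ = (μ_n·τ_n − τ_data·x̄)/τ₀ = (171.0711·0.026296 − 0.024552·166.8) / 0.001744 = 0.403212/0.001744 ≈ 231.2.

μ₀ = 231.2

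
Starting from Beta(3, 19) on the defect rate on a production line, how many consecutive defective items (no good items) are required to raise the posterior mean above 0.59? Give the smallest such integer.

After k defective items and 0 good items the posterior is Beta(3+k, 19), with mean (3+k)/(3+19+k).
Set (3+k)/(22+k) > 0.59 and solve: k > (0.59·22 − 3)/(1 − 0.59) = 24.341.
The smallest integer exceeding 24.341 is 25, and checking k=25: (28)/(47) = 0.5957 > 0.59.

k = 25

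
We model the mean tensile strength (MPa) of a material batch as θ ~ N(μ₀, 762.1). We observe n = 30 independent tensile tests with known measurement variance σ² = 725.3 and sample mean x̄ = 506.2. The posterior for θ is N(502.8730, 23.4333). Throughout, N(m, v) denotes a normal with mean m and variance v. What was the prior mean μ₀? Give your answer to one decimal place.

The posterior mean is a precision-weighted average: μ_n = (τ₀μ₀ + τ_data·x̄)/(τ₀+τ_data), with τ₀=1/σ₀² and τ_data=n/σ².
Here τ₀ = 1/762.1 = 0.001312 and τ_data = 30/725.3 = 0.041362, so τ_n = 0.042674.
Rearranging for μ₀: μ₀ = (μ_n·τ_n − τ_data·x̄)/τ₀ = (502.8730·0.042674 − 0.041362·506.2) / 0.001312 = 0.522158/0.001312 ≈ 398.0.

μ₀ = 398.0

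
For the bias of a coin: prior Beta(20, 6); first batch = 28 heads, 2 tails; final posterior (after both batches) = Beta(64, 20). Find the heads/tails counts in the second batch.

Because Beta–binomial updating is additive in the counts, the combined data contributed (α_post−α_prior, β_post−β_prior) successes and failures.
Total across both batches: 64−20=44 heads, 20−6=14 tails.
Subtract the first batch: 44−28=16 heads and 14−2=12 tails.

16 heads and 12 tails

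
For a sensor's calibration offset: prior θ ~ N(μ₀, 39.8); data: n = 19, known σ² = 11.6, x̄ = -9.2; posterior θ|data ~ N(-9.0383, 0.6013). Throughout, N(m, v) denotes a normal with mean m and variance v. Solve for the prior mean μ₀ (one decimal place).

With known observation variance, the Normal–Normal posterior has precision τ_n = τ₀ + n/σ² and mean μ_n = (τ₀μ₀ + (n/σ²)x̄)/τ_n.
Here τ₀ = 1/39.8 = 0.025126 and τ_data = 19/11.6 = 1.637931, so τ_n = 1.663057.
Rearranging for μ₀: μ₀ = (μ_n·τ_n − τ_data·x̄)/τ₀ = (-9.0383·1.663057 − 1.637931·-9.2) / 0.025126 = 0.037757/0.025126 ≈ 1.5.

μ₀ = 1.5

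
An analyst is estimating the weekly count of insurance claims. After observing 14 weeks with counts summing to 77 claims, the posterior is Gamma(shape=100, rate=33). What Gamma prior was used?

Gamma(shape=23, rate=19)

A Gamma(α, β) prior (rate parametrization) on a Poisson rate with n observations summing to S gives posterior Gamma(α+S, β+n).
So α = 100 − 77 = 23 and β = 33 − 14 = 19.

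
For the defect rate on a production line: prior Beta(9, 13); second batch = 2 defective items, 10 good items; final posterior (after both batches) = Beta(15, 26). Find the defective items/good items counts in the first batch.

4 defective items and 3 good items

Sequential conjugate updates are equivalent to a single update on the pooled data, so total successes = posterior α − prior α and total failures = posterior β − prior β.
Total across both batches: 15−9=6 defective items, 26−13=13 good items.
Subtract the second batch: 6−2=4 defective items and 13−10=3 good items.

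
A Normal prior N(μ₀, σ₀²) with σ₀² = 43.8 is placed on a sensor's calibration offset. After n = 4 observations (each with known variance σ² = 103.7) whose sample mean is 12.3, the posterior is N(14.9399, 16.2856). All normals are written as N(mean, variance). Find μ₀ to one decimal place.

μ₀ = 19.4

With known observation variance, the Normal–Normal posterior has precision τ_n = τ₀ + n/σ² and mean μ_n = (τ₀μ₀ + (n/σ²)x̄)/τ_n.
Here τ₀ = 1/43.8 = 0.022831 and τ_data = 4/103.7 = 0.038573, so τ_n = 0.061404.
Rearranging for μ₀: μ₀ = (μ_n·τ_n − τ_data·x̄)/τ₀ = (14.9399·0.061404 − 0.038573·12.3) / 0.022831 = 0.442922/0.022831 ≈ 19.4.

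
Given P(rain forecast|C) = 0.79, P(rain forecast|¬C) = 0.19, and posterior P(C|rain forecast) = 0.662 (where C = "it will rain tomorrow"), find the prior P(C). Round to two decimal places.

P(C) = 0.32

Bayes' rule in odds form gives O(C|E) = O(C)·[P(E|C)/P(E|¬C)], hence O(C) = O(C|E)/LR.
Posterior odds = 0.662/(1−0.662) = 1.9586. LR = 0.79/0.19 = 4.1579.
Prior odds = 1.9586/4.1579 = 0.4711, so P(C) = 0.4711/(1+0.4711) ≈ 0.32.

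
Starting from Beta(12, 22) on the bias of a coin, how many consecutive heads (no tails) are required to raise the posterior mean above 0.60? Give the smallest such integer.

k = 22

After k heads and 0 tails the posterior is Beta(12+k, 22), with mean (12+k)/(12+22+k).
Set (12+k)/(34+k) > 0.60 and solve: k > (0.60·34 − 12)/(1 − 0.60) = 21.000.
The smallest integer exceeding 21.000 is 22.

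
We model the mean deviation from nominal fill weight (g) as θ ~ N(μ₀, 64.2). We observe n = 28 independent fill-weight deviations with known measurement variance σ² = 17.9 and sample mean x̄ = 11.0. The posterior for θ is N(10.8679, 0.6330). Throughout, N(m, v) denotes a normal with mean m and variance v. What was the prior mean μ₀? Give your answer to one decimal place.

μ₀ = -2.4

The posterior mean is a precision-weighted average: μ_n = (τ₀μ₀ + τ_data·x̄)/(τ₀+τ_data), with τ₀=1/σ₀² and τ_data=n/σ².
Here τ₀ = 1/64.2 = 0.015576 and τ_data = 28/17.9 = 1.564246, so τ_n = 1.579822.
Rearranging for μ₀: μ₀ = (μ_n·τ_n − τ_data·x̄)/τ₀ = (10.8679·1.579822 − 1.564246·11.0) / 0.015576 = -0.037358/0.015576 ≈ -2.4.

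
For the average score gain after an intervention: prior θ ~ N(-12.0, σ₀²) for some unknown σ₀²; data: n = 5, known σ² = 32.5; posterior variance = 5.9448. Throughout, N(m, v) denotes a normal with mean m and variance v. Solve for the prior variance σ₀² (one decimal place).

σ₀² = 69.6

For the Normal–Normal model with known σ², precisions add: τ_n = τ₀ + n/σ².
So 1/σ₀² = 1/5.9448 − 5/32.5 = 0.168214 − 0.153846 = 0.014368.
Hence σ₀² = 1/0.014368 ≈ 69.6.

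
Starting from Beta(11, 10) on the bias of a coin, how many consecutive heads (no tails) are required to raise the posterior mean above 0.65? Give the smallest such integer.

After k heads and 0 tails the posterior is Beta(11+k, 10), with mean (11+k)/(11+10+k).
Set (11+k)/(21+k) > 0.65 and solve: k > (0.65·21 − 11)/(1 − 0.65) = 7.571.
The smallest integer exceeding 7.571 is 8.

k = 8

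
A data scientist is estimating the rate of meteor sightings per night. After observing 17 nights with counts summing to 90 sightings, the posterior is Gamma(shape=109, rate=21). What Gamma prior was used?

Gamma–Poisson conjugacy: posterior shape = α + Σxᵢ, posterior rate = β + n.
So α = 109 − 90 = 19 and β = 21 − 17 = 4.

Gamma(shape=19, rate=4)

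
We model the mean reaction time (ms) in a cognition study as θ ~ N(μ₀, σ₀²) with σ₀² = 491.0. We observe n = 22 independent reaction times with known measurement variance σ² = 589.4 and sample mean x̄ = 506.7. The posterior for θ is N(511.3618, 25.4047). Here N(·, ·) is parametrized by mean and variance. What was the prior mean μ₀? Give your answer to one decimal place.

The posterior mean is a precision-weighted average: μ_n = (τ₀μ₀ + τ_data·x̄)/(τ₀+τ_data), with τ₀=1/σ₀² and τ_data=n/σ².
Here τ₀ = 1/491.0 = 0.002037 and τ_data = 22/589.4 = 0.037326, so τ_n = 0.039363.
Rearranging for μ₀: μ₀ = (μ_n·τ_n − τ_data·x̄)/τ₀ = (511.3618·0.039363 − 0.037326·506.7) / 0.002037 = 1.215650/0.002037 ≈ 596.8.

μ₀ = 596.8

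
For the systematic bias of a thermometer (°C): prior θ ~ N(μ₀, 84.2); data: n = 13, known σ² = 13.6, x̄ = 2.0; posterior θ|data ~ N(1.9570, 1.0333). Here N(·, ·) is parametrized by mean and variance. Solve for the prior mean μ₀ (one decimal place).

With known observation variance, the Normal–Normal posterior has precision τ_n = τ₀ + n/σ² and mean μ_n = (τ₀μ₀ + (n/σ²)x̄)/τ_n.
Here τ₀ = 1/84.2 = 0.011876 and τ_data = 13/13.6 = 0.955882, so τ_n = 0.967758.
Rearranging for μ₀: μ₀ = (μ_n·τ_n − τ_data·x̄)/τ₀ = (1.9570·0.967758 − 0.955882·2.0) / 0.011876 = -0.017862/0.011876 ≈ -1.5.

μ₀ = -1.5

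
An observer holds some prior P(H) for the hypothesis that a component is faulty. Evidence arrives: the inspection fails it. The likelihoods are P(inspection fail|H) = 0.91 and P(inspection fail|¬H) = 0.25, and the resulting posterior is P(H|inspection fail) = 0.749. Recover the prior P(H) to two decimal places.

P(H) = 0.45

In odds form, posterior odds = prior odds × likelihood ratio, so prior odds = posterior odds ÷ LR.
Posterior odds = 0.749/(1−0.749) = 2.9841. LR = 0.91/0.25 = 3.6400.
Prior odds = 2.9841/3.6400 = 0.8198, so P(H) = 0.8198/(1+0.8198) ≈ 0.45.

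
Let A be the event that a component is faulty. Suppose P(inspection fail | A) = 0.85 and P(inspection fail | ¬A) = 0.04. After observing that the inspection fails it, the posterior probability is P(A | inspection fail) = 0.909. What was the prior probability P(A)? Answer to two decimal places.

P(A) = 0.32

In odds form, posterior odds = prior odds × likelihood ratio, so prior odds = posterior odds ÷ LR.
Posterior odds = 0.909/(1−0.909) = 9.9890. LR = 0.85/0.04 = 21.2500.
Prior odds = 9.9890/21.2500 = 0.4701, so P(A) = 0.4701/(1+0.4701) ≈ 0.32.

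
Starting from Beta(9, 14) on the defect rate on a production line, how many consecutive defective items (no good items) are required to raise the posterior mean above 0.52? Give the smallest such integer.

After k defective items and 0 good items the posterior is Beta(9+k, 14), with mean (9+k)/(9+14+k).
Set (9+k)/(23+k) > 0.52 and solve: k > (0.52·23 − 9)/(1 − 0.52) = 6.167.
The smallest integer exceeding 6.167 is 7, and checking k=7: (16)/(30) = 0.5333 > 0.52.

k = 7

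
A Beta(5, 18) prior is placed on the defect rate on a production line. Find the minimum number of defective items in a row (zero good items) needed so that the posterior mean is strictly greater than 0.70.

k = 38

After k defective items and 0 good items the posterior is Beta(5+k, 18), with mean (5+k)/(5+18+k).
Set (5+k)/(23+k) > 0.70 and solve: k > (0.70·23 − 5)/(1 − 0.70) = 37.000.
The smallest integer exceeding 37.000 is 38.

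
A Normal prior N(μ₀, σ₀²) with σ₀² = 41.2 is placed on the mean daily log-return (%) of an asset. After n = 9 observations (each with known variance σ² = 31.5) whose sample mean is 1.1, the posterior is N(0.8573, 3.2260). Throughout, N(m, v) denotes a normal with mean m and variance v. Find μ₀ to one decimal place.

μ₀ = -2.0

The posterior mean is a precision-weighted average: μ_n = (τ₀μ₀ + τ_data·x̄)/(τ₀+τ_data), with τ₀=1/σ₀² and τ_data=n/σ².
Here τ₀ = 1/41.2 = 0.024272 and τ_data = 9/31.5 = 0.285714, so τ_n = 0.309986.
Rearranging for μ₀: μ₀ = (μ_n·τ_n − τ_data·x̄)/τ₀ = (0.8573·0.309986 − 0.285714·1.1) / 0.024272 = -0.048534/0.024272 ≈ -2.0.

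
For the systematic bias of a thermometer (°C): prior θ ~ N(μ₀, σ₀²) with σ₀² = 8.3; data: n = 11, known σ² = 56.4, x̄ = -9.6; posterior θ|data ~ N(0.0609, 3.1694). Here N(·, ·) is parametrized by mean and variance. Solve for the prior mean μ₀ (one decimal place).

μ₀ = 15.7

The posterior mean is a precision-weighted average: μ_n = (τ₀μ₀ + τ_data·x̄)/(τ₀+τ_data), with τ₀=1/σ₀² and τ_data=n/σ².
Here τ₀ = 1/8.3 = 0.120482 and τ_data = 11/56.4 = 0.195035, so τ_n = 0.315517.
Rearranging for μ₀: μ₀ = (μ_n·τ_n − τ_data·x̄)/τ₀ = (0.0609·0.315517 − 0.195035·-9.6) / 0.120482 = 1.891551/0.120482 ≈ 15.7.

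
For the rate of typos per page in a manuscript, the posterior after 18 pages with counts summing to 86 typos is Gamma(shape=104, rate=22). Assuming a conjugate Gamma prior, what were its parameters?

A Gamma(α, β) prior (rate parametrization) on a Poisson rate with n observations summing to S gives posterior Gamma(α+S, β+n).
So α = 104 − 86 = 18 and β = 22 − 18 = 4.

Gamma(shape=18, rate=4)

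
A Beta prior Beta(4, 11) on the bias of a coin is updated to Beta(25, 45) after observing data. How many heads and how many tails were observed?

A Beta(α, β) prior with s successes and f failures in binomial data gives a Beta(α+s, β+f) posterior.
Match parameters: s=25−4=21, f=45−11=34.

21 heads and 34 tails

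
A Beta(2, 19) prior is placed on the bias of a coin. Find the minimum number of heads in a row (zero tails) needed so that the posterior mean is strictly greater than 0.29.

k = 6

After k heads and 0 tails the posterior is Beta(2+k, 19), with mean (2+k)/(2+19+k).
Set (2+k)/(21+k) > 0.29 and solve: k > (0.29·21 − 2)/(1 − 0.29) = 5.761.
The smallest integer exceeding 5.761 is 6, and checking k=6: (8)/(27) = 0.2963 > 0.29.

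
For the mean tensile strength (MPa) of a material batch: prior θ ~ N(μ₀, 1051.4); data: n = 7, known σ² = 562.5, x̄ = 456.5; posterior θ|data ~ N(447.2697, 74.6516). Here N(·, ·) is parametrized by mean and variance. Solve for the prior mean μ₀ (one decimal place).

μ₀ = 326.5

The posterior mean is a precision-weighted average: μ_n = (τ₀μ₀ + τ_data·x̄)/(τ₀+τ_data), with τ₀=1/σ₀² and τ_data=n/σ².
Here τ₀ = 1/1051.4 = 0.000951 and τ_data = 7/562.5 = 0.012444, so τ_n = 0.013395.
Rearranging for μ₀: μ₀ = (μ_n·τ_n − τ_data·x̄)/τ₀ = (447.2697·0.013395 − 0.012444·456.5) / 0.000951 = 0.310492/0.000951 ≈ 326.5.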